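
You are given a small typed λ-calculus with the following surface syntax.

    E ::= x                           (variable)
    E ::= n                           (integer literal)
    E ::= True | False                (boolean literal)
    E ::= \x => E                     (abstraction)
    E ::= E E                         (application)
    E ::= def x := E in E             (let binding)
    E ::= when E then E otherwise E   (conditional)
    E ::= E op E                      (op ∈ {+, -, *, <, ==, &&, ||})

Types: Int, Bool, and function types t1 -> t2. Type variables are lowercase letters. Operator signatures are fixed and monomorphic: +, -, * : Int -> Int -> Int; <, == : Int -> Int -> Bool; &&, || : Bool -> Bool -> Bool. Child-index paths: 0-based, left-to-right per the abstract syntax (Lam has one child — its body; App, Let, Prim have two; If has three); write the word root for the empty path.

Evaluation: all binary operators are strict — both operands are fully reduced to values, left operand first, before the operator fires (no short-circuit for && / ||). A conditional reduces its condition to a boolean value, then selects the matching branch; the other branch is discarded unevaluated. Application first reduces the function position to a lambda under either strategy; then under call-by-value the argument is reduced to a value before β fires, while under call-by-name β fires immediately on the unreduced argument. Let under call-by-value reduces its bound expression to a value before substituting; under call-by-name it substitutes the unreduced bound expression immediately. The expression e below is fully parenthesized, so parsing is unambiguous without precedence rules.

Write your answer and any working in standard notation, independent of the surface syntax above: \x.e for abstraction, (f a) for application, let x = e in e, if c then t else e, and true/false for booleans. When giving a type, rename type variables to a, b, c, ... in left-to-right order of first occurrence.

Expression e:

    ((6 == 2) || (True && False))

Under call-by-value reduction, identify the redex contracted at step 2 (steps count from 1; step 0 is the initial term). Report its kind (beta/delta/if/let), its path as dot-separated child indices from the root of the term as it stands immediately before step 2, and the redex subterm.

Answer: delta at 1 : (true && false)

Working:
step 0: ((6 == 2) || (true && false))
step 1: [delta@0] (false || (true && false))
step 2: [delta@1] (false || false)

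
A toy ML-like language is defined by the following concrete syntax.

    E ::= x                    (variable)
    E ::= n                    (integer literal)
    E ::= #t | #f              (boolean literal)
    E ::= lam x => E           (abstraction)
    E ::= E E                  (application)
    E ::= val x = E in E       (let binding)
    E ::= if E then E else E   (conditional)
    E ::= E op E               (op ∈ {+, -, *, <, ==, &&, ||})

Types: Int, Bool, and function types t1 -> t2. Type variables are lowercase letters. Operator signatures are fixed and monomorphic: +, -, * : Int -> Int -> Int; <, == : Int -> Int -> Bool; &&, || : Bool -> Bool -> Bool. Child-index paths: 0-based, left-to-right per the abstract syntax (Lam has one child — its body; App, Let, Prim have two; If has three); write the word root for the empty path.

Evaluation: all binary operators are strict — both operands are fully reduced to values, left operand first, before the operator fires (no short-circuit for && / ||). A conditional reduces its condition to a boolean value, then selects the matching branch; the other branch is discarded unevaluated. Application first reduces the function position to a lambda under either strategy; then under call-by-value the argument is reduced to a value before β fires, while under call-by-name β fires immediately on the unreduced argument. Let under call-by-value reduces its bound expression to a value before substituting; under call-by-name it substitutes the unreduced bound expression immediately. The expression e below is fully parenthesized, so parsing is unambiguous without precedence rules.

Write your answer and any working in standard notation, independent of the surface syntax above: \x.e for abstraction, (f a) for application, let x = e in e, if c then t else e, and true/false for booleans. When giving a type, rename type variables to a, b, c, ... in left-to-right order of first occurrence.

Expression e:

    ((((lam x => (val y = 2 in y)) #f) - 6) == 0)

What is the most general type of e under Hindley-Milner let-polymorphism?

Answer: Bool

Trace:
let y : Int
y : Int
\x._ : a -> Int
  unify a -> Int ~ Bool -> b
  unify a ~ Bool
  unify Int ~ b
_ _ : Int
  unify Int ~ Int
  unify Int ~ Int
  unify Int ~ Int
  unify Int ~ Int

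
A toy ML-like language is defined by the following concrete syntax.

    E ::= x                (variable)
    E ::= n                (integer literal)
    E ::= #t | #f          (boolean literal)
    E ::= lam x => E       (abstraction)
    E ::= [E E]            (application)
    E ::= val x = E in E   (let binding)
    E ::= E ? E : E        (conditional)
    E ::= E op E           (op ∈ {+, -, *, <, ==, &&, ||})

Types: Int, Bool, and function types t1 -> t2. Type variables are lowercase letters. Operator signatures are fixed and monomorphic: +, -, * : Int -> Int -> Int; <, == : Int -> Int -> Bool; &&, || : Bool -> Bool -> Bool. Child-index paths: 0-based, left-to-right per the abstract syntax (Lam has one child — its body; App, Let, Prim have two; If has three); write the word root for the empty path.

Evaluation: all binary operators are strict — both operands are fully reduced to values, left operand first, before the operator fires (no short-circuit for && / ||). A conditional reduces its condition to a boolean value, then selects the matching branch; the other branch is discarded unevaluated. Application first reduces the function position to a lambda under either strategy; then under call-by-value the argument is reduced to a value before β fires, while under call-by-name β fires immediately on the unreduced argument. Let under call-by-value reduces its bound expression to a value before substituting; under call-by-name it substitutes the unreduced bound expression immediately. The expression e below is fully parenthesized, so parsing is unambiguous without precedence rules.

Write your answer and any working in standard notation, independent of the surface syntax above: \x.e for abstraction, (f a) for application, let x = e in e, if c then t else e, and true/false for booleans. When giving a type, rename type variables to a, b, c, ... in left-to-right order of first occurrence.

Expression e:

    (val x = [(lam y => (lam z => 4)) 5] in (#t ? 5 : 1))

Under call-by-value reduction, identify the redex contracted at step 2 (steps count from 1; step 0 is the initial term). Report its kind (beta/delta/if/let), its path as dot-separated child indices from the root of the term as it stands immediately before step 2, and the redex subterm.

Working:
step 0: (let x = ((\y.(\z.4)) 5) in (if true then 5 else 1))
step 1: [beta@0] (let x = (\z.4) in (if true then 5 else 1))
step 2: [let@root] (if true then 5 else 1)

Answer: let at root : (let x = (\z.4) in (if true then 5 else 1))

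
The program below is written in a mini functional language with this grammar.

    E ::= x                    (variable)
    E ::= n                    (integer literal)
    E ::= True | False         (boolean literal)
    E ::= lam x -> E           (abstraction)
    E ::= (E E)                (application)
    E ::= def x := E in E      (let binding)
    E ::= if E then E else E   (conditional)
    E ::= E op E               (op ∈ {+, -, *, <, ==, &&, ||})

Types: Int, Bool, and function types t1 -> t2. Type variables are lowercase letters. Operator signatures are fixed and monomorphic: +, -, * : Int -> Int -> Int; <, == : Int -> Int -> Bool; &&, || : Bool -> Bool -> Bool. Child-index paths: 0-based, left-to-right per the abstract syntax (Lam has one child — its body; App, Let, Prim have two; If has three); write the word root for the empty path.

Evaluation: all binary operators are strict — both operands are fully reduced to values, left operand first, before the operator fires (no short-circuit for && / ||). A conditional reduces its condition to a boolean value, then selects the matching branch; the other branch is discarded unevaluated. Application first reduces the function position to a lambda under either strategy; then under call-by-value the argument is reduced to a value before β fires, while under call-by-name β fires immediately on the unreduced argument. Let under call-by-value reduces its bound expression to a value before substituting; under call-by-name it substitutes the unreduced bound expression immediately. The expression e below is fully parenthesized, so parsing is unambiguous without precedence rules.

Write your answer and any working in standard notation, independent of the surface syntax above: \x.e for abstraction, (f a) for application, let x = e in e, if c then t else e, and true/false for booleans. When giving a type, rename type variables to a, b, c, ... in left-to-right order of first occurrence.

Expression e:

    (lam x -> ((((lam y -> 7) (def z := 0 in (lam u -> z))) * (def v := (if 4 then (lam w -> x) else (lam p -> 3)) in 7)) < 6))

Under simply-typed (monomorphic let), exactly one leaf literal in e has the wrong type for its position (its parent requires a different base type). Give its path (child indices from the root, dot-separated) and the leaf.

Answer: 0.0.1.0.0 : 4

Trace:
\y._ : b -> Int
let z : Int
z : Int
\u._ : c -> Int
  unify b -> Int ~ (c -> Int) -> d
  unify b ~ c -> Int
  unify Int ~ d
_ _ : Int
  unify Int ~ Int
  unify Int ~ Bool
  FAIL: mismatch Int ~ Bool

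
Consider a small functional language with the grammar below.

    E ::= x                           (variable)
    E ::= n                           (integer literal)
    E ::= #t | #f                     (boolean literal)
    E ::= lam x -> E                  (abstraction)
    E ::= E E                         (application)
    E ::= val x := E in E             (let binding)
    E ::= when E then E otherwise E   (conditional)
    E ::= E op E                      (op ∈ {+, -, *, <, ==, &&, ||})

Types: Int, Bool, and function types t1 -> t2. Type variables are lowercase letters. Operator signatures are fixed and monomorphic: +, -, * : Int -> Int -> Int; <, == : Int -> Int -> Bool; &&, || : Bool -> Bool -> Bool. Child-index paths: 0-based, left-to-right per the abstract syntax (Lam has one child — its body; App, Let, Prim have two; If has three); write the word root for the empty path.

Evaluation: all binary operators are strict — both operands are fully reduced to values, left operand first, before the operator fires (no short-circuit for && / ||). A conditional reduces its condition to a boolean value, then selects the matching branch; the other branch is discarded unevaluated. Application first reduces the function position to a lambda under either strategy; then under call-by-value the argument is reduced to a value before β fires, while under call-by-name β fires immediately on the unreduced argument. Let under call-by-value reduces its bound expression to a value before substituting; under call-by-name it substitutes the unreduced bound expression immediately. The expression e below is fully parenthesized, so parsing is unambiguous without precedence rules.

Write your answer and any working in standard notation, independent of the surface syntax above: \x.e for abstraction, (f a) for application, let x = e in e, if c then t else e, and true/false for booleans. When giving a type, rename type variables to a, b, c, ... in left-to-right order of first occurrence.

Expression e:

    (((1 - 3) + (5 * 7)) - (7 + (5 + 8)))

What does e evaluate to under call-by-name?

Derivation:
step 0: (((1 - 3) + (5 * 7)) - (7 + (5 + 8)))
step 1: [delta@0.0] ((-2 + (5 * 7)) - (7 + (5 + 8)))
step 2: [delta@0.1] ((-2 + 35) - (7 + (5 + 8)))
step 3: [delta@0] (33 - (7 + (5 + 8)))
step 4: [delta@1.1] (33 - (7 + 13))
step 5: [delta@1] (33 - 20)
step 6: [delta@root] 13

Answer: 13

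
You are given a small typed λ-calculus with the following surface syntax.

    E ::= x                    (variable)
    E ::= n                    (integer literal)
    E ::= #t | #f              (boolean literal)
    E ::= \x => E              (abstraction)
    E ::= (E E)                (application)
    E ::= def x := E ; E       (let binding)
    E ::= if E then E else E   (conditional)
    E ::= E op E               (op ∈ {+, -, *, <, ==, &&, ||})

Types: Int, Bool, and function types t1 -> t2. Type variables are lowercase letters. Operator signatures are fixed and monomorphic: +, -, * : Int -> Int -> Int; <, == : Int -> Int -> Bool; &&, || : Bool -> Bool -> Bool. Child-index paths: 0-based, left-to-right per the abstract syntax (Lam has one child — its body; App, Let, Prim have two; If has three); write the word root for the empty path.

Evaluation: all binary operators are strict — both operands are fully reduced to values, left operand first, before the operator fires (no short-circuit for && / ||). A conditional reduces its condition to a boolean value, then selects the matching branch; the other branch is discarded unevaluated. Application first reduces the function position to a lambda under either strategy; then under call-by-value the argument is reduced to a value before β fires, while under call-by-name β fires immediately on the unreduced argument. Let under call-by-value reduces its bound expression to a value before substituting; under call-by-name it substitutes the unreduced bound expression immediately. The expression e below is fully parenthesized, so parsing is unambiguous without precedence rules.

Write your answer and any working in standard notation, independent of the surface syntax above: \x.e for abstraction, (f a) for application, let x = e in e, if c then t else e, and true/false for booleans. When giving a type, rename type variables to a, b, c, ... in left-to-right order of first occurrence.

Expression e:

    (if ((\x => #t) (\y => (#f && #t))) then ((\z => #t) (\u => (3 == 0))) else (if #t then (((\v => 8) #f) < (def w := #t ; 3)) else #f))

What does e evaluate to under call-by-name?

Answer: true

Trace:
step 0: (if ((\x.true) (\y.(false && true))) then ((\z.true) (\u.(3 == 0))) else (if true then (((\v.8) false) < (let w = true in 3)) else false))
step 1: [beta@0] (if true then ((\z.true) (\u.(3 == 0))) else (if true then (((\v.8) false) < (let w = true in 3)) else false))
step 2: [if@root] ((\z.true) (\u.(3 == 0)))
step 3: [beta@root] true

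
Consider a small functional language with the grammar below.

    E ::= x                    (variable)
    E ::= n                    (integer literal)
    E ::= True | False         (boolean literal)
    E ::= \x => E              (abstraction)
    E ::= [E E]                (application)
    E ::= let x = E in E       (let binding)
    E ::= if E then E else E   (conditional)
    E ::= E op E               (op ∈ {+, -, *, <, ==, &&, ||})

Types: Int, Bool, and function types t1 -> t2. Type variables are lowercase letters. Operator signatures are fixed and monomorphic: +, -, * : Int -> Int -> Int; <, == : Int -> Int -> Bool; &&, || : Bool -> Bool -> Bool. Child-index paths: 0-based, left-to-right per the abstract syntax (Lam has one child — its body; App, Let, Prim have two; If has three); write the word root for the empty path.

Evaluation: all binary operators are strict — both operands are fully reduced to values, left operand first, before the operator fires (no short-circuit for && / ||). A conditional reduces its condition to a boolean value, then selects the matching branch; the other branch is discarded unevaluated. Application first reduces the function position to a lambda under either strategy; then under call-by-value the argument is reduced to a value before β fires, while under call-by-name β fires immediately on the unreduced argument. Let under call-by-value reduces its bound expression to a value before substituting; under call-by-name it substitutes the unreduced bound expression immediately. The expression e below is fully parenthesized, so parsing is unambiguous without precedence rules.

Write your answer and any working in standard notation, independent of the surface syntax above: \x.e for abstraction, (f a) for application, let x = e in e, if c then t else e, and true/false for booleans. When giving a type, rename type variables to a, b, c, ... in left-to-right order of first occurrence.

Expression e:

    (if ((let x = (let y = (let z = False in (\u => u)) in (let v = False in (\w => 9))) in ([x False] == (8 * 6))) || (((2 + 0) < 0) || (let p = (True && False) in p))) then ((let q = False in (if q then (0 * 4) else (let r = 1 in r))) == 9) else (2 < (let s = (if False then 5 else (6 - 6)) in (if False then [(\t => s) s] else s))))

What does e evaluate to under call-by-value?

Working:
step 0: (if ((let x = (let y = (let z = false in (\u.u)) in (let v = false in (\w.9))) in ((x false) == (8 * 6))) || (((2 + 0) < 0) || (let p = (true && false) in p))) then ((let q = false in (if q then (0 * 4) else (let r = 1 in r))) == 9) else (2 < (let s = (if false then 5 else (6 - 6)) in (if false then ((\t.s) s) else s))))
step 1: [let@0.0.0.0] (if ((let x = (let y = (\u.u) in (let v = false in (\w.9))) in ((x false) == (8 * 6))) || (((2 + 0) < 0) || (let p = (true && false) in p))) then ((let q = false in (if q then (0 * 4) else (let r = 1 in r))) == 9) else (2 < (let s = (if false then 5 else (6 - 6)) in (if false then ((\t.s) s) else s))))
step 2: [let@0.0.0] (if ((let x = (let v = false in (\w.9)) in ((x false) == (8 * 6))) || (((2 + 0) < 0) || (let p = (true && false) in p))) then ((let q = false in (if q then (0 * 4) else (let r = 1 in r))) == 9) else (2 < (let s = (if false then 5 else (6 - 6)) in (if false then ((\t.s) s) else s))))
step 3: [let@0.0.0] (if ((let x = (\w.9) in ((x false) == (8 * 6))) || (((2 + 0) < 0) || (let p = (true && false) in p))) then ((let q = false in (if q then (0 * 4) else (let r = 1 in r))) == 9) else (2 < (let s = (if false then 5 else (6 - 6)) in (if false then ((\t.s) s) else s))))
step 4: [let@0.0] (if ((((\w.9) false) == (8 * 6)) || (((2 + 0) < 0) || (let p = (true && false) in p))) then ((let q = false in (if q then (0 * 4) else (let r = 1 in r))) == 9) else (2 < (let s = (if false then 5 else (6 - 6)) in (if false then ((\t.s) s) else s))))
step 5: [beta@0.0.0] (if ((9 == (8 * 6)) || (((2 + 0) < 0) || (let p = (true && false) in p))) then ((let q = false in (if q then (0 * 4) else (let r = 1 in r))) == 9) else (2 < (let s = (if false then 5 else (6 - 6)) in (if false then ((\t.s) s) else s))))
step 6: [delta@0.0.1] (if ((9 == 48) || (((2 + 0) < 0) || (let p = (true && false) in p))) then ((let q = false in (if q then (0 * 4) else (let r = 1 in r))) == 9) else (2 < (let s = (if false then 5 else (6 - 6)) in (if false then ((\t.s) s) else s))))
step 7: [delta@0.0] (if (false || (((2 + 0) < 0) || (let p = (true && false) in p))) then ((let q = false in (if q then (0 * 4) else (let r = 1 in r))) == 9) else (2 < (let s = (if false then 5 else (6 - 6)) in (if false then ((\t.s) s) else s))))
step 8: [delta@0.1.0.0] (if (false || ((2 < 0) || (let p = (true && false) in p))) then ((let q = false in (if q then (0 * 4) else (let r = 1 in r))) == 9) else (2 < (let s = (if false then 5 else (6 - 6)) in (if false then ((\t.s) s) else s))))
step 9: [delta@0.1.0] (if (false || (false || (let p = (true && false) in p))) then ((let q = false in (if q then (0 * 4) else (let r = 1 in r))) == 9) else (2 < (let s = (if false then 5 else (6 - 6)) in (if false then ((\t.s) s) else s))))
step 10: [delta@0.1.1.0] (if (false || (false || (let p = false in p))) then ((let q = false in (if q then (0 * 4) else (let r = 1 in r))) == 9) else (2 < (let s = (if false then 5 else (6 - 6)) in (if false then ((\t.s) s) else s))))
step 11: [let@0.1.1] (if (false || (false || false)) then ((let q = false in (if q then (0 * 4) else (let r = 1 in r))) == 9) else (2 < (let s = (if false then 5 else (6 - 6)) in (if false then ((\t.s) s) else s))))
step 12: [delta@0.1] (if (false || false) then ((let q = false in (if q then (0 * 4) else (let r = 1 in r))) == 9) else (2 < (let s = (if false then 5 else (6 - 6)) in (if false then ((\t.s) s) else s))))
step 13: [delta@0] (if false then ((let q = false in (if q then (0 * 4) else (let r = 1 in r))) == 9) else (2 < (let s = (if false then 5 else (6 - 6)) in (if false then ((\t.s) s) else s))))
step 14: [if@root] (2 < (let s = (if false then 5 else (6 - 6)) in (if false then ((\t.s) s) else s)))
step 15: [if@1.0] (2 < (let s = (6 - 6) in (if false then ((\t.s) s) else s)))
step 16: [delta@1.0] (2 < (let s = 0 in (if false then ((\t.s) s) else s)))
step 17: [let@1] (2 < (if false then ((\t.0) 0) else 0))
step 18: [if@1] (2 < 0)
step 19: [delta@root] false

Answer: false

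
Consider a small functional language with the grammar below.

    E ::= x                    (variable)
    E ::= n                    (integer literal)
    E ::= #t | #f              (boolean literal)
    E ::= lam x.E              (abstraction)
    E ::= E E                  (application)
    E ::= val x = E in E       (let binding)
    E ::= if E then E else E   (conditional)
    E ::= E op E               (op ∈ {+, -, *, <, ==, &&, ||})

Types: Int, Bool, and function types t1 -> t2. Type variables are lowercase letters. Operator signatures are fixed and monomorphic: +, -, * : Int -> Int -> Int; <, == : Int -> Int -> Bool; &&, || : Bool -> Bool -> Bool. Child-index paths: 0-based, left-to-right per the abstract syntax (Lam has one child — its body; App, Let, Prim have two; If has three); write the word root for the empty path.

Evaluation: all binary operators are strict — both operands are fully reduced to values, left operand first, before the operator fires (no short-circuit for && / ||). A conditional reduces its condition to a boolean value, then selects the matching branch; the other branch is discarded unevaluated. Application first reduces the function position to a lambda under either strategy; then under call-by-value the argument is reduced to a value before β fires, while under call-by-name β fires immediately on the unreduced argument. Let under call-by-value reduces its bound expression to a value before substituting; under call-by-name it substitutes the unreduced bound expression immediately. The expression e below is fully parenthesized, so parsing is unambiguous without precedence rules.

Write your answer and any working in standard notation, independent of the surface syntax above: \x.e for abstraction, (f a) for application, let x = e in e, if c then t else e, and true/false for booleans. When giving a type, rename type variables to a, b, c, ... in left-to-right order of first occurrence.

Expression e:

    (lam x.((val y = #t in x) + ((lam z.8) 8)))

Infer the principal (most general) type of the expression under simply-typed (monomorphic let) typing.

Answer: Int -> Int

Derivation:
let y : Bool
x : a
  unify a ~ Int
\z._ : b -> Int
  unify b -> Int ~ Int -> c
  unify b ~ Int
  unify Int ~ c
_ _ : Int
  unify Int ~ Int
\x._ : Int -> Int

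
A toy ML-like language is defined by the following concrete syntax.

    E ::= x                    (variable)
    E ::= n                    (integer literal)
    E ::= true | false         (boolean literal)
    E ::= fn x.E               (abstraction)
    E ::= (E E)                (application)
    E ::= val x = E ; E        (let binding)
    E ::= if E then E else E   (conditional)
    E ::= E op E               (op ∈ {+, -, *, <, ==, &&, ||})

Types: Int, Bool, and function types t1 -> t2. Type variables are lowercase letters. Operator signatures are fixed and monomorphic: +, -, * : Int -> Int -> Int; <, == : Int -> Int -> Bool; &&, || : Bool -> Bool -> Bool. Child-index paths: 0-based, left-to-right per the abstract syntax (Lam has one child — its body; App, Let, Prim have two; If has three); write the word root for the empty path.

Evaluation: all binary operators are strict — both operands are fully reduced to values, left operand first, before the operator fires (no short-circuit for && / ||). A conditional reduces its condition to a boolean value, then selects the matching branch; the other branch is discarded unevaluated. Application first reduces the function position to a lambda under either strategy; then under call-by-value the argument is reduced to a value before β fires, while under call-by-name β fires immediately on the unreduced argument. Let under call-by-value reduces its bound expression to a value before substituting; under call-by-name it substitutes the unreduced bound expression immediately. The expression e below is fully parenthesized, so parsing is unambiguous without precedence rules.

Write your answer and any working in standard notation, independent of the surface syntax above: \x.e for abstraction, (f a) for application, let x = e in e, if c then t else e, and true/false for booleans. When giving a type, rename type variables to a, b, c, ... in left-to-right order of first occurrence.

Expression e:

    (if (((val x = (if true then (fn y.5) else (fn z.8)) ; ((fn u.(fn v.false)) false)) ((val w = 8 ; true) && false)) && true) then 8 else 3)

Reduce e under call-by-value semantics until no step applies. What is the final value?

Answer: 3

Trace:
step 0: (if (((let x = (if true then (\y.5) else (\z.8)) in ((\u.(\v.false)) false)) ((let w = 8 in true) && false)) && true) then 8 else 3)
step 1: [if@0.0.0.0] (if (((let x = (\y.5) in ((\u.(\v.false)) false)) ((let w = 8 in true) && false)) && true) then 8 else 3)
step 2: [let@0.0.0] (if ((((\u.(\v.false)) false) ((let w = 8 in true) && false)) && true) then 8 else 3)
step 3: [beta@0.0.0] (if (((\v.false) ((let w = 8 in true) && false)) && true) then 8 else 3)
step 4: [let@0.0.1.0] (if (((\v.false) (true && false)) && true) then 8 else 3)
step 5: [delta@0.0.1] (if (((\v.false) false) && true) then 8 else 3)
step 6: [beta@0.0] (if (false && true) then 8 else 3)
step 7: [delta@0] (if false then 8 else 3)
step 8: [if@root] 3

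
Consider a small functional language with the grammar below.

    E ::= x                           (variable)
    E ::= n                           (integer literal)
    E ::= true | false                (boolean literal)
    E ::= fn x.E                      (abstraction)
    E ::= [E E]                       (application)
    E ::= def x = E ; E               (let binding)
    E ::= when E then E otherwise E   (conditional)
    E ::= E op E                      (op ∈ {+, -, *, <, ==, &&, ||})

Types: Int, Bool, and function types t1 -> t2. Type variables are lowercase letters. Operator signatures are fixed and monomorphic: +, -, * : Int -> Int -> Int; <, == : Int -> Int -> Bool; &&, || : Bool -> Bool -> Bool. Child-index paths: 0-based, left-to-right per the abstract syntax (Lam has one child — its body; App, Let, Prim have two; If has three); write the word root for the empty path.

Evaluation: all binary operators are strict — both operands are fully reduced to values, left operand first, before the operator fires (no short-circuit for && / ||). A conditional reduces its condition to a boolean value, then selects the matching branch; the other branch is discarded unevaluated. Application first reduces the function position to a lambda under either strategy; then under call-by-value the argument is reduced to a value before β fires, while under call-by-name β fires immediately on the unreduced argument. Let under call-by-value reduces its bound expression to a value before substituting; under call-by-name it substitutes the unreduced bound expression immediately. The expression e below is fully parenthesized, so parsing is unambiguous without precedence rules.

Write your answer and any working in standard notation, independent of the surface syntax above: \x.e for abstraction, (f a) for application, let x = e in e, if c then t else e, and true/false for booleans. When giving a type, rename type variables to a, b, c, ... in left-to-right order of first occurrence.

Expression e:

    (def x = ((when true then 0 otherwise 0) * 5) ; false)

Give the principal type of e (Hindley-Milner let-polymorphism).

Answer: Bool

Trace:
  unify Bool ~ Bool
  unify Int ~ Int
  unify Int ~ Int
  unify Int ~ Int
let x : Int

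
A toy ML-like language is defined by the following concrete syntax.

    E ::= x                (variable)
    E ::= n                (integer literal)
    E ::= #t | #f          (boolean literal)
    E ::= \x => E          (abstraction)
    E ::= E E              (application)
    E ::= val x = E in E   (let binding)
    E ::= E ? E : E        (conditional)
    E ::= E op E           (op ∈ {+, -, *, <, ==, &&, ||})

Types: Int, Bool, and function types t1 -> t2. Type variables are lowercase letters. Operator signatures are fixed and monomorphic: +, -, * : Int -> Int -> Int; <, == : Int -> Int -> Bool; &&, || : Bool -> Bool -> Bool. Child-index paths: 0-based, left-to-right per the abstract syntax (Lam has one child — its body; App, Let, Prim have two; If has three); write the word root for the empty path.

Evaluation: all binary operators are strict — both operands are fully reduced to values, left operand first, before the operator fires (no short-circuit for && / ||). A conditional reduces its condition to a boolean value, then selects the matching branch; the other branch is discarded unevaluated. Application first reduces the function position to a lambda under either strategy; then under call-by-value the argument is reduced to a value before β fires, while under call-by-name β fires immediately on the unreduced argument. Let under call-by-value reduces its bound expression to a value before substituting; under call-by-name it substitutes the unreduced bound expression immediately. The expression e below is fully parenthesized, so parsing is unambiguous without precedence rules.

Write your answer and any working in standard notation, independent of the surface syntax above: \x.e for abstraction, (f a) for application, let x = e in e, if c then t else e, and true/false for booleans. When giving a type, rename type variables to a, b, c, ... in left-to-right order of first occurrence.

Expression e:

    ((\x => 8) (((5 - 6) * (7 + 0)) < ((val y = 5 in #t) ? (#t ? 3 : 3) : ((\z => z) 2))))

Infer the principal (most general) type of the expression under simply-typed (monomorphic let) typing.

Working:
\x._ : a -> Int
  unify Int ~ Int
  unify Int ~ Int
  unify Int ~ Int
  unify Int ~ Int
  unify Int ~ Int
  unify Int ~ Int
  unify Int ~ Int
let y : Int
  unify Bool ~ Bool
  unify Bool ~ Bool
  unify Int ~ Int
z : b
\z._ : b -> b
  unify b -> b ~ Int -> c
  unify b ~ Int
  unify Int ~ c
_ _ : Int
  unify Int ~ Int
  unify Int ~ Int
  unify a -> Int ~ Bool -> d
  unify a ~ Bool
  unify Int ~ d
_ _ : Int

Answer: Int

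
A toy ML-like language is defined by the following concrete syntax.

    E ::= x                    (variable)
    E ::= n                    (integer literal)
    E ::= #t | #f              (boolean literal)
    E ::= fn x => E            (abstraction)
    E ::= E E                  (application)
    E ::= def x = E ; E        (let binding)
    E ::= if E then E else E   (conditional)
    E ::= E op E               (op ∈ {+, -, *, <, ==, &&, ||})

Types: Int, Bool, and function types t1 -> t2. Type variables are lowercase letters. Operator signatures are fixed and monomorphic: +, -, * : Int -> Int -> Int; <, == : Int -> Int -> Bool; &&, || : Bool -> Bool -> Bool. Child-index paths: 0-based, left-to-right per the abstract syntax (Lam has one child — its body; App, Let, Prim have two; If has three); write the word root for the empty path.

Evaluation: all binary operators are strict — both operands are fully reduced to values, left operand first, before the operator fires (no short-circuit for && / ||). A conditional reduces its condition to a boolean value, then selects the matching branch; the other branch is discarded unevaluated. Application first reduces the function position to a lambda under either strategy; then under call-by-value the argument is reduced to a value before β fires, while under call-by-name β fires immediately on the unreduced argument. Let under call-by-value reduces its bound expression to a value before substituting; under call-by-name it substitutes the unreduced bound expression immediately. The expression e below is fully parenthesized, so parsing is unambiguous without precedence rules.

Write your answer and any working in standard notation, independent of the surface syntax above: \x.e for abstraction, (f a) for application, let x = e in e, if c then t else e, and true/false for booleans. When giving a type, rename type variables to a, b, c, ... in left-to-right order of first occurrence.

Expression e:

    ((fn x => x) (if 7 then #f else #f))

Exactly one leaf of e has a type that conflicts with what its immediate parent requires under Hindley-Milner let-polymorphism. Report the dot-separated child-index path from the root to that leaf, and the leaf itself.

Derivation:
x : a
\x._ : a -> a
  unify Int ~ Bool
  FAIL: mismatch Int ~ Bool

Answer: 1.0 : 7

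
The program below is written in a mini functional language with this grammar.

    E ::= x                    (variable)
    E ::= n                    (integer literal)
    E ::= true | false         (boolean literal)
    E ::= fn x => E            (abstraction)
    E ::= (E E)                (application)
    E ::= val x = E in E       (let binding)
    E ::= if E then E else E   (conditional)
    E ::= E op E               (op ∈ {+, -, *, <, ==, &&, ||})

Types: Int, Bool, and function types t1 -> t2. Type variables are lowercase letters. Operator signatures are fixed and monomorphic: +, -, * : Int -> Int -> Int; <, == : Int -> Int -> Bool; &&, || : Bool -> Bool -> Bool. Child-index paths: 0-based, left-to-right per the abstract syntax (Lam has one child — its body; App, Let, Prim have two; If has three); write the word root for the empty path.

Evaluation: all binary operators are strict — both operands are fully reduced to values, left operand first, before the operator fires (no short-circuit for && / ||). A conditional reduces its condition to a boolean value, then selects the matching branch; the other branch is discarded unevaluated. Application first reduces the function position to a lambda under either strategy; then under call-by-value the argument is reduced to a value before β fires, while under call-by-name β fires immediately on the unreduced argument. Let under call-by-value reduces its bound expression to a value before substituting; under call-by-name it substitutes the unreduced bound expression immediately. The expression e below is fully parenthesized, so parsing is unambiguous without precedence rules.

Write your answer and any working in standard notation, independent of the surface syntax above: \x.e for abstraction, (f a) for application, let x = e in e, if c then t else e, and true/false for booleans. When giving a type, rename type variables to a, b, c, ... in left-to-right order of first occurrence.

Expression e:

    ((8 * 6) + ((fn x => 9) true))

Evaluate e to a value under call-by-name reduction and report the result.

Working:
step 0: ((8 * 6) + ((\x.9) true))
step 1: [delta@0] (48 + ((\x.9) true))
step 2: [beta@1] (48 + 9)
step 3: [delta@root] 57

Answer: 57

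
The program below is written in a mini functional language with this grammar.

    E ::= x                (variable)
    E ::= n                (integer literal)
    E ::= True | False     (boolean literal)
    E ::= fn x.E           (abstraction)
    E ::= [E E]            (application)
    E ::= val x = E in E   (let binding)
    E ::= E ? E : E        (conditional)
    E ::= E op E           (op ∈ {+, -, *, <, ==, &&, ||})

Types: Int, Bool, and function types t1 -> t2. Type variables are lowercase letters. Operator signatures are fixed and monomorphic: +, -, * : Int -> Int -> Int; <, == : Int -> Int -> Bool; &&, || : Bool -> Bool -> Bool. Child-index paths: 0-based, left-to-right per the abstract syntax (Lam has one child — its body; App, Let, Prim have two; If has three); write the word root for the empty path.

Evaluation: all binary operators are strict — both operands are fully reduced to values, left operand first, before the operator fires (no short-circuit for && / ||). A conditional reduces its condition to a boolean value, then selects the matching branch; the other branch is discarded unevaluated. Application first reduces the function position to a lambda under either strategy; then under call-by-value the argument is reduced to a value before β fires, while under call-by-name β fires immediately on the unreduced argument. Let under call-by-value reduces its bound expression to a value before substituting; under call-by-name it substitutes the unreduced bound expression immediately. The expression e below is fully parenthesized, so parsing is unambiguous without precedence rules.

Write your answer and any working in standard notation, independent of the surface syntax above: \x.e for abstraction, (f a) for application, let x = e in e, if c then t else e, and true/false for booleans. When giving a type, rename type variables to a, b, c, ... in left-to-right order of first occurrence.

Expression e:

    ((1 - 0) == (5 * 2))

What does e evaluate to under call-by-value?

Derivation:
step 0: ((1 - 0) == (5 * 2))
step 1: [delta@0] (1 == (5 * 2))
step 2: [delta@1] (1 == 10)
step 3: [delta@root] false

Answer: false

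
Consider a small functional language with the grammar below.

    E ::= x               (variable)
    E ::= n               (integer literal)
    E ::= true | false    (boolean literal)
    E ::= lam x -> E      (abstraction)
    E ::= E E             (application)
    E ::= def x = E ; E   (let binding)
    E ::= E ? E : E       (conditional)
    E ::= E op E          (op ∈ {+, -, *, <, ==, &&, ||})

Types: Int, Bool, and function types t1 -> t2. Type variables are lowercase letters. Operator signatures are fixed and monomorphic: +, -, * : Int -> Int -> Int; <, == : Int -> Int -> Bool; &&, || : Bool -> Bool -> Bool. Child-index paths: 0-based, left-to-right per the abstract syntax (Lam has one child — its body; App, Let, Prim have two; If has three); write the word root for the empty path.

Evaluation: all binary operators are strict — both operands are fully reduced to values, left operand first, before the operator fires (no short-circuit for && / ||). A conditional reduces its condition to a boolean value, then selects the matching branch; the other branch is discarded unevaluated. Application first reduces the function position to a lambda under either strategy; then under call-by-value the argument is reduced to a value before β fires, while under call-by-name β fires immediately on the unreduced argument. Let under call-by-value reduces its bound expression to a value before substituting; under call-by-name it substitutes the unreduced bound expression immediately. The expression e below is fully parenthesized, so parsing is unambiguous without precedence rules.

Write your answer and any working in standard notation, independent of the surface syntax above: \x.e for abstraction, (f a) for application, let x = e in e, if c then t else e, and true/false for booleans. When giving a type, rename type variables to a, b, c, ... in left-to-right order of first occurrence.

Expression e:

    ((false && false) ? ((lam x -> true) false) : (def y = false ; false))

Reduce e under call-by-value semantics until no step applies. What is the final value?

Derivation:
step 0: (if (false && false) then ((\x.true) false) else (let y = false in false))
step 1: [delta@0] (if false then ((\x.true) false) else (let y = false in false))
step 2: [if@root] (let y = false in false)
step 3: [let@root] false

Answer: false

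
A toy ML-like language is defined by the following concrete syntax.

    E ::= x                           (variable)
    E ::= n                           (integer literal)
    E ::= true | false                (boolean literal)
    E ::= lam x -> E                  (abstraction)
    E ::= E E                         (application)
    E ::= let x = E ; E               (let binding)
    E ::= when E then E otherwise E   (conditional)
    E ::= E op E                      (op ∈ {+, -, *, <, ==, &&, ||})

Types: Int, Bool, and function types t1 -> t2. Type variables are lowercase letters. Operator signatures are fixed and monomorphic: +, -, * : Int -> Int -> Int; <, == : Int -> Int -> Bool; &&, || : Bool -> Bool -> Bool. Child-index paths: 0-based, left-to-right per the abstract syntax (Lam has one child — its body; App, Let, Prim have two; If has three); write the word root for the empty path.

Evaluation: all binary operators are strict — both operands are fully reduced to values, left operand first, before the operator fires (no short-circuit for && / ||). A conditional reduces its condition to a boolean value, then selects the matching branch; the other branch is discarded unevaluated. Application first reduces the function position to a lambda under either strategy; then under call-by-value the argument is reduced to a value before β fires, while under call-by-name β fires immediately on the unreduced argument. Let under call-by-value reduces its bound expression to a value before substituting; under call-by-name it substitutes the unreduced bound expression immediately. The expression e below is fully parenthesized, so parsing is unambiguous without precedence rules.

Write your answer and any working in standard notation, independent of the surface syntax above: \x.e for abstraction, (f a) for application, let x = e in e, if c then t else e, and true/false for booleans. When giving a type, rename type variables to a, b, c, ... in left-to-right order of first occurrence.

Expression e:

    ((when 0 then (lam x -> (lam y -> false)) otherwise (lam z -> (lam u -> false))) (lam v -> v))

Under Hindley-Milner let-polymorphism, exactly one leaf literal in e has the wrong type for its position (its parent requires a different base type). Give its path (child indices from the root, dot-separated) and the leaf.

Answer: 0.0 : 0

Derivation:
  unify Int ~ Bool
  FAIL: mismatch Int ~ Bool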